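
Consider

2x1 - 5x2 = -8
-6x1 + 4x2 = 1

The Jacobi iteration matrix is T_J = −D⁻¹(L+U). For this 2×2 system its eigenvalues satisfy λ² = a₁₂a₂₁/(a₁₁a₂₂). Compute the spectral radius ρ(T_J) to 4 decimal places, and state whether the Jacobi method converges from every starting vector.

1.9365

a₁₂a₂₁/(a₁₁a₂₂) = (-5)·(-6) / ((2)·(4)) = 3.750000
ρ = √|3.750000| = √3.750000 = 1.9365
ρ > 1, so Jacobi diverges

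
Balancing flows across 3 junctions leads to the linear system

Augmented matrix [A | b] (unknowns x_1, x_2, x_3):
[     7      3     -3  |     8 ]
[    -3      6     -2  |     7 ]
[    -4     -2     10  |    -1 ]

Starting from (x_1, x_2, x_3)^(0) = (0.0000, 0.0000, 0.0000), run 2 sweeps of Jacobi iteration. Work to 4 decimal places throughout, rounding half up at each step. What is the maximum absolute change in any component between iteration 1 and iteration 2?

Iteration 1:
  x_1 = (8 - (3)·0.0000 - (-3)·0.0000) / (7) = 1.1429
  x_2 = (7 - (-3)·0.0000 - (-2)·0.0000) / (6) = 1.1667
  x_3 = (-1 - (-4)·0.0000 - (-2)·0.0000) / (10) = -0.1000
Iteration 2:
  x_1 = (8 - (3)·1.1667 - (-3)·-0.1000) / (7) = 0.6000
  x_2 = (7 - (-3)·1.1429 - (-2)·-0.1000) / (6) = 1.7048
  x_3 = (-1 - (-4)·1.1429 - (-2)·1.1667) / (10) = 0.5905
Change: (-0.5429, 0.5381, 0.6905) → max |·| = 0.6905

0.6905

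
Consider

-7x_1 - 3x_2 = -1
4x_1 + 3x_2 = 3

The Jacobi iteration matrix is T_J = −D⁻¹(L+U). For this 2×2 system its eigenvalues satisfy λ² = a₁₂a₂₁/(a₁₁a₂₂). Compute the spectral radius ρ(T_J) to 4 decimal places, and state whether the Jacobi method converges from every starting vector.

a₁₂a₂₁/(a₁₁a₂₂) = (-3)·(4) / ((-7)·(3)) = 0.571429
ρ = √|0.571429| = √0.571429 = 0.7559
ρ < 1, so Jacobi converges

0.7559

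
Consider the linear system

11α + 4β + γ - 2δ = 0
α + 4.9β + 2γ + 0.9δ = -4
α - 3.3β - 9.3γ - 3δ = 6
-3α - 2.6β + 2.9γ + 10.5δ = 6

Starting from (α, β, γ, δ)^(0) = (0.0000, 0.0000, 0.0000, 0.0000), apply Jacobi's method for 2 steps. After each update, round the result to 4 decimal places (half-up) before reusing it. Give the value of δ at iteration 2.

Iteration 1:
  α = (0 - (4)·0.0000 - (1)·0.0000 - (-2)·0.0000) / (11) = 0.0000
  β = (-4 - (1)·0.0000 - (2)·0.0000 - (0.9)·0.0000) / (4.9) = -0.8163
  γ = (6 - (1)·0.0000 - (-3.3)·0.0000 - (-3)·0.0000) / (-9.3) = -0.6452
  δ = (6 - (-3)·0.0000 - (-2.6)·0.0000 - (2.9)·0.0000) / (10.5) = 0.5714
Iteration 2:
  α = (0 - (4)·-0.8163 - (1)·-0.6452 - (-2)·0.5714) / (11) = 0.4594
  β = (-4 - (1)·0.0000 - (2)·-0.6452 - (0.9)·0.5714) / (4.9) = -0.6579
  γ = (6 - (1)·0.0000 - (-3.3)·-0.8163 - (-3)·0.5714) / (-9.3) = -0.5398
  δ = (6 - (-3)·0.0000 - (-2.6)·-0.8163 - (2.9)·-0.6452) / (10.5) = 0.5475

0.5475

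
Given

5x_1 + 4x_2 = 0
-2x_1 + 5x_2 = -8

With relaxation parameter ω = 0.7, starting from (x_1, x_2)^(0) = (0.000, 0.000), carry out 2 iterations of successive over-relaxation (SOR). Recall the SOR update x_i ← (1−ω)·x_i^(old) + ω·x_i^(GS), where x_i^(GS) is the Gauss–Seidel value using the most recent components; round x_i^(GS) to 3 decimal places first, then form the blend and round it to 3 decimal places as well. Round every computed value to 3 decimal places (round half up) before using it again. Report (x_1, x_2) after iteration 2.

Iteration 1:
  x_1: GS value = (0 - (4)·0.000) / (5) = 0.000;  x_1 ← (1−ω)·0.000 + ω·0.000 = 0.000
  x_2: GS value = (-8 - (-2)·0.000) / (5) = -1.600;  x_2 ← (1−ω)·0.000 + ω·-1.600 = -1.120
Iteration 2:
  x_1: GS value = (0 - (4)·-1.120) / (5) = 0.896;  x_1 ← (1−ω)·0.000 + ω·0.896 = 0.627
  x_2: GS value = (-8 - (-2)·0.627) / (5) = -1.349;  x_2 ← (1−ω)·-1.120 + ω·-1.349 = -1.280

(0.627, -1.280)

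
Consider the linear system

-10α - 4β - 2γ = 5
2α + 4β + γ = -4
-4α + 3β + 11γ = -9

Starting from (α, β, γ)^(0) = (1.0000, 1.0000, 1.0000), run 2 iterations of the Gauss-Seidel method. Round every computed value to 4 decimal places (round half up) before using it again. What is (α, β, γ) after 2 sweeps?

(-0.0145, -0.7359, -0.6228)

Iteration 1:
  α = (5 - (-4)·1.0000 - (-2)·1.0000) / (-10) = -1.1000
  β = (-4 - (2)·-1.1000 - (1)·1.0000) / (4) = -0.7000
  γ = (-9 - (-4)·-1.1000 - (3)·-0.7000) / (11) = -1.0273
Iteration 2:
  α = (5 - (-4)·-0.7000 - (-2)·-1.0273) / (-10) = -0.0145
  β = (-4 - (2)·-0.0145 - (1)·-1.0273) / (4) = -0.7359
  γ = (-9 - (-4)·-0.0145 - (3)·-0.7359) / (11) = -0.6228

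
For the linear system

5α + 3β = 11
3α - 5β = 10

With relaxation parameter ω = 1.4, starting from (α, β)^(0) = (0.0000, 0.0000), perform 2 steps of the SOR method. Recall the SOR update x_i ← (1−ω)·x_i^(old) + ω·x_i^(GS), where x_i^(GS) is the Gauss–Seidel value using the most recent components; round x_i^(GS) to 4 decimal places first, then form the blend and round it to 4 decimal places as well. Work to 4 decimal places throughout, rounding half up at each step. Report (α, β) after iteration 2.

(2.0268, -1.0123)

Iteration 1:
  α: GS value = (11 - (3)·0.0000) / (5) = 2.2000;  α ← (1−ω)·0.0000 + ω·2.2000 = 3.0800
  β: GS value = (10 - (3)·3.0800) / (-5) = -0.1520;  β ← (1−ω)·0.0000 + ω·-0.1520 = -0.2128
Iteration 2:
  α: GS value = (11 - (3)·-0.2128) / (5) = 2.3277;  α ← (1−ω)·3.0800 + ω·2.3277 = 2.0268
  β: GS value = (10 - (3)·2.0268) / (-5) = -0.7839;  β ← (1−ω)·-0.2128 + ω·-0.7839 = -1.0123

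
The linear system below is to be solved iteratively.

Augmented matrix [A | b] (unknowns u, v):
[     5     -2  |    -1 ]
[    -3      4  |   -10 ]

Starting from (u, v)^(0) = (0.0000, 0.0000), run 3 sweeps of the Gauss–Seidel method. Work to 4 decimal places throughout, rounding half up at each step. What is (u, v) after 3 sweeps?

(-1.5780, -3.6835)

Iteration 1:
  u = (-1 - (-2)·0.0000) / (5) = -0.2000
  v = (-10 - (-3)·-0.2000) / (4) = -2.6500
Iteration 2:
  u = (-1 - (-2)·-2.6500) / (5) = -1.2600
  v = (-10 - (-3)·-1.2600) / (4) = -3.4450
Iteration 3:
  u = (-1 - (-2)·-3.4450) / (5) = -1.5780
  v = (-10 - (-3)·-1.5780) / (4) = -3.6835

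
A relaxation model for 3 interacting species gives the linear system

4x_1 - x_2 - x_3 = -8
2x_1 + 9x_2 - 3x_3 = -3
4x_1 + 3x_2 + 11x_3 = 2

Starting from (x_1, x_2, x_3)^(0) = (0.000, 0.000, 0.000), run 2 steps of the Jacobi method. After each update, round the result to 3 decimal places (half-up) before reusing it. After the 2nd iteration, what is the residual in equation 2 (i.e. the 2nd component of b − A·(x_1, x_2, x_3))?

2.528

Iteration 1:
  x_1 = (-8 - (-1)·0.000 - (-1)·0.000) / (4) = -2.000
  x_2 = (-3 - (2)·0.000 - (-3)·0.000) / (9) = -0.333
  x_3 = (2 - (4)·0.000 - (3)·0.000) / (11) = 0.182
Iteration 2:
  x_1 = (-8 - (-1)·-0.333 - (-1)·0.182) / (4) = -2.038
  x_2 = (-3 - (2)·-2.000 - (-3)·0.182) / (9) = 0.172
  x_3 = (2 - (4)·-2.000 - (3)·-0.333) / (11) = 1.000
Residual b − A·x = (1.324, 2.528, -1.364)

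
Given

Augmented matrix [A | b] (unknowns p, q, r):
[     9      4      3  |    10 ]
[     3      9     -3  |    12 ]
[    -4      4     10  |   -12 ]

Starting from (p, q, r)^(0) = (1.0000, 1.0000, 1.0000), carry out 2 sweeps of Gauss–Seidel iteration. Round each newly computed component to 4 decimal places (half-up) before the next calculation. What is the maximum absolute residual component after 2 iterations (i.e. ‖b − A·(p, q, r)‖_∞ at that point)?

Iteration 1:
  p = (10 - (4)·1.0000 - (3)·1.0000) / (9) = 0.3333
  q = (12 - (3)·0.3333 - (-3)·1.0000) / (9) = 1.5556
  r = (-12 - (-4)·0.3333 - (4)·1.5556) / (10) = -1.6889
Iteration 2:
  p = (10 - (4)·1.5556 - (3)·-1.6889) / (9) = 0.9827
  q = (12 - (3)·0.9827 - (-3)·-1.6889) / (9) = 0.4428
  r = (-12 - (-4)·0.9827 - (4)·0.4428) / (10) = -0.9840
Residual b − A·x = (2.3365, 2.1147, -0.0004); ∞-norm = 2.3365

2.3365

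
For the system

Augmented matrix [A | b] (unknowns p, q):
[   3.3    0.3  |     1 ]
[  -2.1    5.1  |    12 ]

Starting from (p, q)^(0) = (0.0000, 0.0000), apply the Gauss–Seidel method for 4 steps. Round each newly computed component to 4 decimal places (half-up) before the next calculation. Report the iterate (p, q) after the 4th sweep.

(0.0859, 2.3883)

Iteration 1:
  p = (1 - (0.3)·0.0000) / (3.3) = 0.3030
  q = (12 - (-2.1)·0.3030) / (5.1) = 2.4777
Iteration 2:
  p = (1 - (0.3)·2.4777) / (3.3) = 0.0778
  q = (12 - (-2.1)·0.0778) / (5.1) = 2.3850
Iteration 3:
  p = (1 - (0.3)·2.3850) / (3.3) = 0.0862
  q = (12 - (-2.1)·0.0862) / (5.1) = 2.3884
Iteration 4:
  p = (1 - (0.3)·2.3884) / (3.3) = 0.0859
  q = (12 - (-2.1)·0.0859) / (5.1) = 2.3883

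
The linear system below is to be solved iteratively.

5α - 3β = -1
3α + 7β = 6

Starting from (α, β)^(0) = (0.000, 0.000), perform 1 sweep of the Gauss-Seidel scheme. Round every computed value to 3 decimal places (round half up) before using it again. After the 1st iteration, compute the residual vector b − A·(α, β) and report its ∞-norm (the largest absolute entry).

2.829

Iteration 1:
  α = (-1 - (-3)·0.000) / (5) = -0.200
  β = (6 - (3)·-0.200) / (7) = 0.943
Residual b − A·x = (2.829, -0.001); ∞-norm = 2.829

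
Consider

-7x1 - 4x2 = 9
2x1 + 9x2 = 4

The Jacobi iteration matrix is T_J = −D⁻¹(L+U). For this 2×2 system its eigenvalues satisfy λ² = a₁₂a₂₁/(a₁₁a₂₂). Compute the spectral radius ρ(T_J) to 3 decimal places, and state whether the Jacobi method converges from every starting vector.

a₁₂a₂₁/(a₁₁a₂₂) = (-4)·(2) / ((-7)·(9)) = 0.126984
ρ = √|0.126984| = √0.126984 = 0.356
ρ < 1, so Jacobi converges

0.356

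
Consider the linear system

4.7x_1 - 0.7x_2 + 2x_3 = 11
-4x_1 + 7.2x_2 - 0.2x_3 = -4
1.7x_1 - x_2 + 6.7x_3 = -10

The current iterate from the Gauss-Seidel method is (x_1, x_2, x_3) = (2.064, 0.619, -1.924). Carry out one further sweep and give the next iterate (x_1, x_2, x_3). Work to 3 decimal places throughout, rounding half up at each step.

(3.251, 1.197, -2.139)

One sweep:
  x_1 = (11 - (-0.7)·0.619 - (2)·-1.924) / (4.7) = 3.251
  x_2 = (-4 - (-4)·3.251 - (-0.2)·-1.924) / (7.2) = 1.197
  x_3 = (-10 - (1.7)·3.251 - (-1)·1.197) / (6.7) = -2.139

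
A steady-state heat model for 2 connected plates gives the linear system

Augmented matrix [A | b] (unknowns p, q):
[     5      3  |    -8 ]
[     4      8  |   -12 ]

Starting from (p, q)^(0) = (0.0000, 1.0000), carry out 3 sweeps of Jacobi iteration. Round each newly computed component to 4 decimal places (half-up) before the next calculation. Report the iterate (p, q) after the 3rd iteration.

(-1.3600, -1.1500)

Iteration 1:
  p = (-8 - (3)·1.0000) / (5) = -2.2000
  q = (-12 - (4)·0.0000) / (8) = -1.5000
Iteration 2:
  p = (-8 - (3)·-1.5000) / (5) = -0.7000
  q = (-12 - (4)·-2.2000) / (8) = -0.4000
Iteration 3:
  p = (-8 - (3)·-0.4000) / (5) = -1.3600
  q = (-12 - (4)·-0.7000) / (8) = -1.1500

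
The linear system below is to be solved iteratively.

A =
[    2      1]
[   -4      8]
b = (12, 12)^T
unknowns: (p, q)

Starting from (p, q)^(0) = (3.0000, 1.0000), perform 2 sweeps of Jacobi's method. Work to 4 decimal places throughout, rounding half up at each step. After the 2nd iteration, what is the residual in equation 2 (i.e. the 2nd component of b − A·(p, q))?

Iteration 1:
  p = (12 - (1)·1.0000) / (2) = 5.5000
  q = (12 - (-4)·3.0000) / (8) = 3.0000
Iteration 2:
  p = (12 - (1)·3.0000) / (2) = 4.5000
  q = (12 - (-4)·5.5000) / (8) = 4.2500
Residual b − A·x = (-1.2500, -4.0000)

-4.0000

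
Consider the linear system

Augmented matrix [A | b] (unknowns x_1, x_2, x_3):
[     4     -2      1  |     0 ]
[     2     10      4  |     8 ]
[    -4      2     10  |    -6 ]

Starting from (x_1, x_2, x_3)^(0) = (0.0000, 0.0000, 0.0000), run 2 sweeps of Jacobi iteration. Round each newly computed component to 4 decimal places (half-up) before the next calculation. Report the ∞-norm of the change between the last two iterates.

Iteration 1:
  x_1 = (0 - (-2)·0.0000 - (1)·0.0000) / (4) = 0.0000
  x_2 = (8 - (2)·0.0000 - (4)·0.0000) / (10) = 0.8000
  x_3 = (-6 - (-4)·0.0000 - (2)·0.0000) / (10) = -0.6000
Iteration 2:
  x_1 = (0 - (-2)·0.8000 - (1)·-0.6000) / (4) = 0.5500
  x_2 = (8 - (2)·0.0000 - (4)·-0.6000) / (10) = 1.0400
  x_3 = (-6 - (-4)·0.0000 - (2)·0.8000) / (10) = -0.7600
Change: (0.5500, 0.2400, -0.1600) → max |·| = 0.5500

0.5500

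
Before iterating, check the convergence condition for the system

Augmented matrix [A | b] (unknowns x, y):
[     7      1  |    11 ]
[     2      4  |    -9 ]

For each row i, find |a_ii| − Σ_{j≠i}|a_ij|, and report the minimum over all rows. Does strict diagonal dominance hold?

2

row 1: |7| − (1) = 6
row 2: |4| − (2) = 2
minimum over rows = 2 → strictly diagonally dominant (convergence guaranteed)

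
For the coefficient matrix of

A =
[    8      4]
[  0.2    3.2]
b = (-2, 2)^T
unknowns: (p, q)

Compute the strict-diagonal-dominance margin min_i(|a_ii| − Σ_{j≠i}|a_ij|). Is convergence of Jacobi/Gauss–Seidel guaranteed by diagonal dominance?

3

row 1: |8| − (4) = 4
row 2: |3.2| − (0.2) = 3
minimum over rows = 3 → strictly diagonally dominant (convergence guaranteed)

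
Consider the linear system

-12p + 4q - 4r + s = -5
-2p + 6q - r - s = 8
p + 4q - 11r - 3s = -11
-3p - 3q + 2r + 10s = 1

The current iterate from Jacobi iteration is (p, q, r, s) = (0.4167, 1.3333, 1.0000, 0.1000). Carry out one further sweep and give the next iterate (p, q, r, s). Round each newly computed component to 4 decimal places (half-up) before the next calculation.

(0.5361, 1.6556, 1.4954, 0.4250)

One sweep:
  p = (-5 - (4)·1.3333 - (-4)·1.0000 - (1)·0.1000) / (-12) = 0.5361
  q = (8 - (-2)·0.4167 - (-1)·1.0000 - (-1)·0.1000) / (6) = 1.6556
  r = (-11 - (1)·0.4167 - (4)·1.3333 - (-3)·0.1000) / (-11) = 1.4954
  s = (1 - (-3)·0.4167 - (-3)·1.3333 - (2)·1.0000) / (10) = 0.4250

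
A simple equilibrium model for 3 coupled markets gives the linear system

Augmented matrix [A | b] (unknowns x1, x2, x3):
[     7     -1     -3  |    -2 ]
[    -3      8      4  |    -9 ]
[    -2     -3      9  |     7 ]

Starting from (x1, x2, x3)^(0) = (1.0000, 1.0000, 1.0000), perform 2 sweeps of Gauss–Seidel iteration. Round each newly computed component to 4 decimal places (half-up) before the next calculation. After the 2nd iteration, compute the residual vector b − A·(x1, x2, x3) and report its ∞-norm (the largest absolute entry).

Iteration 1:
  x1 = (-2 - (-1)·1.0000 - (-3)·1.0000) / (7) = 0.2857
  x2 = (-9 - (-3)·0.2857 - (4)·1.0000) / (8) = -1.5179
  x3 = (7 - (-2)·0.2857 - (-3)·-1.5179) / (9) = 0.3353
Iteration 2:
  x1 = (-2 - (-1)·-1.5179 - (-3)·0.3353) / (7) = -0.3589
  x2 = (-9 - (-3)·-0.3589 - (4)·0.3353) / (8) = -1.4272
  x3 = (7 - (-2)·-0.3589 - (-3)·-1.4272) / (9) = 0.2223
Residual b − A·x = (-0.2480, 0.4517, -0.0001); ∞-norm = 0.4517

0.4517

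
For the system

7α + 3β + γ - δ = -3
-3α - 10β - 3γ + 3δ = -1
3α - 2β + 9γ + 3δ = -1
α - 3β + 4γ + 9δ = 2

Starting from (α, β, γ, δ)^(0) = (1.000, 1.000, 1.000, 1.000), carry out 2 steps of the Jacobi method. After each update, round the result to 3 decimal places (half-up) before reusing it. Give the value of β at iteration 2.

Iteration 1:
  α = (-3 - (3)·1.000 - (1)·1.000 - (-1)·1.000) / (7) = -0.857
  β = (-1 - (-3)·1.000 - (-3)·1.000 - (3)·1.000) / (-10) = -0.200
  γ = (-1 - (3)·1.000 - (-2)·1.000 - (3)·1.000) / (9) = -0.556
  δ = (2 - (1)·1.000 - (-3)·1.000 - (4)·1.000) / (9) = 0.000
Iteration 2:
  α = (-3 - (3)·-0.200 - (1)·-0.556 - (-1)·0.000) / (7) = -0.263
  β = (-1 - (-3)·-0.857 - (-3)·-0.556 - (3)·0.000) / (-10) = 0.524
  γ = (-1 - (3)·-0.857 - (-2)·-0.200 - (3)·0.000) / (9) = 0.130
  δ = (2 - (1)·-0.857 - (-3)·-0.200 - (4)·-0.556) / (9) = 0.498

0.524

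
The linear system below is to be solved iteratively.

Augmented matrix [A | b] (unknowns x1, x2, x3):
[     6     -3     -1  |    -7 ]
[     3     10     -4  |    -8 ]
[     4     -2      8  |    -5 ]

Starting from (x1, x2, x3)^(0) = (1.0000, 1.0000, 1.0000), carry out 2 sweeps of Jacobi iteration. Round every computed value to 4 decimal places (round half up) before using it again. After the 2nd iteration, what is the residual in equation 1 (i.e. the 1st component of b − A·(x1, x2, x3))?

Iteration 1:
  x1 = (-7 - (-3)·1.0000 - (-1)·1.0000) / (6) = -0.5000
  x2 = (-8 - (3)·1.0000 - (-4)·1.0000) / (10) = -0.7000
  x3 = (-5 - (4)·1.0000 - (-2)·1.0000) / (8) = -0.8750
Iteration 2:
  x1 = (-7 - (-3)·-0.7000 - (-1)·-0.8750) / (6) = -1.6625
  x2 = (-8 - (3)·-0.5000 - (-4)·-0.8750) / (10) = -1.0000
  x3 = (-5 - (4)·-0.5000 - (-2)·-0.7000) / (8) = -0.5500
Residual b − A·x = (-0.5750, 4.7875, 4.0500)

-0.5750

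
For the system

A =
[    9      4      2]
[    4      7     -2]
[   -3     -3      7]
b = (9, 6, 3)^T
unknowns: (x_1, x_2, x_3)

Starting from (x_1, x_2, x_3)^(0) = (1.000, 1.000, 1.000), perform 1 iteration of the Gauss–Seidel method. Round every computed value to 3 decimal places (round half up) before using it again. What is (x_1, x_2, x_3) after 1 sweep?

Iteration 1:
  x_1 = (9 - (4)·1.000 - (2)·1.000) / (9) = 0.333
  x_2 = (6 - (4)·0.333 - (-2)·1.000) / (7) = 0.953
  x_3 = (3 - (-3)·0.333 - (-3)·0.953) / (7) = 0.980

(0.333, 0.953, 0.980)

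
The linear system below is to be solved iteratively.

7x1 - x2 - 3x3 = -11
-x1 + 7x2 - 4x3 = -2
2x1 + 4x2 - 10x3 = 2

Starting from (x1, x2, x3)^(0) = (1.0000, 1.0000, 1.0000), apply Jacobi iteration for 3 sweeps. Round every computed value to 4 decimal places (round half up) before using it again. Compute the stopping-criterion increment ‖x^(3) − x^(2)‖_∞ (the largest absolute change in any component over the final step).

Iteration 1:
  x1 = (-11 - (-1)·1.0000 - (-3)·1.0000) / (7) = -1.0000
  x2 = (-2 - (-1)·1.0000 - (-4)·1.0000) / (7) = 0.4286
  x3 = (2 - (2)·1.0000 - (4)·1.0000) / (-10) = 0.4000
Iteration 2:
  x1 = (-11 - (-1)·0.4286 - (-3)·0.4000) / (7) = -1.3388
  x2 = (-2 - (-1)·-1.0000 - (-4)·0.4000) / (7) = -0.2000
  x3 = (2 - (2)·-1.0000 - (4)·0.4286) / (-10) = -0.2286
Iteration 3:
  x1 = (-11 - (-1)·-0.2000 - (-3)·-0.2286) / (7) = -1.6980
  x2 = (-2 - (-1)·-1.3388 - (-4)·-0.2286) / (7) = -0.6076
  x3 = (2 - (2)·-1.3388 - (4)·-0.2000) / (-10) = -0.5478
Change: (-0.3592, -0.4076, -0.3192) → max |·| = 0.4076

0.4076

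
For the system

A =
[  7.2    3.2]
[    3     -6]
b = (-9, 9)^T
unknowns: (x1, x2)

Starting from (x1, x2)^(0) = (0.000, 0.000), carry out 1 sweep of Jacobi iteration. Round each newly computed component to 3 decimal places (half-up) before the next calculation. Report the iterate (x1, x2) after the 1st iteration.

Iteration 1:
  x1 = (-9 - (3.2)·0.000) / (7.2) = -1.250
  x2 = (9 - (3)·0.000) / (-6) = -1.500

(-1.250, -1.500)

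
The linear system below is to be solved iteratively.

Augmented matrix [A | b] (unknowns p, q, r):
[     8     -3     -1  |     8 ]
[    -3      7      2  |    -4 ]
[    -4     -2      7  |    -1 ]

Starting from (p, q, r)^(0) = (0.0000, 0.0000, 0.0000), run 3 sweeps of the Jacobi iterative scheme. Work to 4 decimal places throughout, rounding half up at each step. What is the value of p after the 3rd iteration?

Iteration 1:
  p = (8 - (-3)·0.0000 - (-1)·0.0000) / (8) = 1.0000
  q = (-4 - (-3)·0.0000 - (2)·0.0000) / (7) = -0.5714
  r = (-1 - (-4)·0.0000 - (-2)·0.0000) / (7) = -0.1429
Iteration 2:
  p = (8 - (-3)·-0.5714 - (-1)·-0.1429) / (8) = 0.7679
  q = (-4 - (-3)·1.0000 - (2)·-0.1429) / (7) = -0.1020
  r = (-1 - (-4)·1.0000 - (-2)·-0.5714) / (7) = 0.2653
Iteration 3:
  p = (8 - (-3)·-0.1020 - (-1)·0.2653) / (8) = 0.9949
  q = (-4 - (-3)·0.7679 - (2)·0.2653) / (7) = -0.3181
  r = (-1 - (-4)·0.7679 - (-2)·-0.1020) / (7) = 0.2668

0.9949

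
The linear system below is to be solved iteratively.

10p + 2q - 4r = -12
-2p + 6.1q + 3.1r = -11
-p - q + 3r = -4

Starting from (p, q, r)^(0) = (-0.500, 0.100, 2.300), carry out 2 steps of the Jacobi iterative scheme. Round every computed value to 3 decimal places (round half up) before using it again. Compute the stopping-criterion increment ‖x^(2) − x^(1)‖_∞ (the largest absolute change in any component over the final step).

Iteration 1:
  p = (-12 - (2)·0.100 - (-4)·2.300) / (10) = -0.300
  q = (-11 - (-2)·-0.500 - (3.1)·2.300) / (6.1) = -3.136
  r = (-4 - (-1)·-0.500 - (-1)·0.100) / (3) = -1.467
Iteration 2:
  p = (-12 - (2)·-3.136 - (-4)·-1.467) / (10) = -1.160
  q = (-11 - (-2)·-0.300 - (3.1)·-1.467) / (6.1) = -1.156
  r = (-4 - (-1)·-0.300 - (-1)·-3.136) / (3) = -2.479
Change: (-0.860, 1.980, -1.012) → max |·| = 1.980

1.980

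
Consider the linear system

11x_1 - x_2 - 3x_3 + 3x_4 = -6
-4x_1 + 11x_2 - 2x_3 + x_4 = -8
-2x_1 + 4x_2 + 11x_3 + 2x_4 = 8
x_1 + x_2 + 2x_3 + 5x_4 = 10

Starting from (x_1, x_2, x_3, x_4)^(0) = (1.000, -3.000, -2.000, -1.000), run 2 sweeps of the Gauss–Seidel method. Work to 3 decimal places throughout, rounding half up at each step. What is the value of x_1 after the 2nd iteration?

Iteration 1:
  x_1 = (-6 - (-1)·-3.000 - (-3)·-2.000 - (3)·-1.000) / (11) = -1.091
  x_2 = (-8 - (-4)·-1.091 - (-2)·-2.000 - (1)·-1.000) / (11) = -1.397
  x_3 = (8 - (-2)·-1.091 - (4)·-1.397 - (2)·-1.000) / (11) = 1.219
  x_4 = (10 - (1)·-1.091 - (1)·-1.397 - (2)·1.219) / (5) = 2.010
Iteration 2:
  x_1 = (-6 - (-1)·-1.397 - (-3)·1.219 - (3)·2.010) / (11) = -0.888
  x_2 = (-8 - (-4)·-0.888 - (-2)·1.219 - (1)·2.010) / (11) = -1.011
  x_3 = (8 - (-2)·-0.888 - (4)·-1.011 - (2)·2.010) / (11) = 0.568
  x_4 = (10 - (1)·-0.888 - (1)·-1.011 - (2)·0.568) / (5) = 2.153

-0.888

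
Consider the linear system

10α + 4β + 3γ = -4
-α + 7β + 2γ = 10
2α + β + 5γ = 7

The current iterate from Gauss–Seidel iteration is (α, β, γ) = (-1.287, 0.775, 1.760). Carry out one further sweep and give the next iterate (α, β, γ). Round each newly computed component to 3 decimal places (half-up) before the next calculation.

One sweep:
  α = (-4 - (4)·0.775 - (3)·1.760) / (10) = -1.238
  β = (10 - (-1)·-1.238 - (2)·1.760) / (7) = 0.749
  γ = (7 - (2)·-1.238 - (1)·0.749) / (5) = 1.745

(-1.238, 0.749, 1.745)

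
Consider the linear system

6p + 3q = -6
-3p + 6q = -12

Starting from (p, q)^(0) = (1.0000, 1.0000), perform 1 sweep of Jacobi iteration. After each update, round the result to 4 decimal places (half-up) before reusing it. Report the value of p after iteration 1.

-1.5000

Iteration 1:
  p = (-6 - (3)·1.0000) / (6) = -1.5000
  q = (-12 - (-3)·1.0000) / (6) = -1.5000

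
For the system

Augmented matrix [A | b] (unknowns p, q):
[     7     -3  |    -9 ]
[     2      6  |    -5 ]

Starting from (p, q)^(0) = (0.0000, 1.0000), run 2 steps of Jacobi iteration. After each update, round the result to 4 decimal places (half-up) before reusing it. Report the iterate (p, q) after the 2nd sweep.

Iteration 1:
  p = (-9 - (-3)·1.0000) / (7) = -0.8571
  q = (-5 - (2)·0.0000) / (6) = -0.8333
Iteration 2:
  p = (-9 - (-3)·-0.8333) / (7) = -1.6428
  q = (-5 - (2)·-0.8571) / (6) = -0.5476

(-1.6428, -0.5476)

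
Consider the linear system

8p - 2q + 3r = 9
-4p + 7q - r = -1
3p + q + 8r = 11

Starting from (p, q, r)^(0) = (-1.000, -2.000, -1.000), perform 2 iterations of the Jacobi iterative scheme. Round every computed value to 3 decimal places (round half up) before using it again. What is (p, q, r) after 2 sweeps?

(0.161, 0.714, 1.107)

Iteration 1:
  p = (9 - (-2)·-2.000 - (3)·-1.000) / (8) = 1.000
  q = (-1 - (-4)·-1.000 - (-1)·-1.000) / (7) = -0.857
  r = (11 - (3)·-1.000 - (1)·-2.000) / (8) = 2.000
Iteration 2:
  p = (9 - (-2)·-0.857 - (3)·2.000) / (8) = 0.161
  q = (-1 - (-4)·1.000 - (-1)·2.000) / (7) = 0.714
  r = (11 - (3)·1.000 - (1)·-0.857) / (8) = 1.107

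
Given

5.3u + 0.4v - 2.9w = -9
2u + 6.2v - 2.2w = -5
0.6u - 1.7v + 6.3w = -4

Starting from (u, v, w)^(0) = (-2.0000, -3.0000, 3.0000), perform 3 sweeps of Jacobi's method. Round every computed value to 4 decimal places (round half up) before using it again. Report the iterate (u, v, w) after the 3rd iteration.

(-1.8224, -0.1599, -0.7538)

Iteration 1:
  u = (-9 - (0.4)·-3.0000 - (-2.9)·3.0000) / (5.3) = 0.1698
  v = (-5 - (2)·-2.0000 - (-2.2)·3.0000) / (6.2) = 0.9032
  w = (-4 - (0.6)·-2.0000 - (-1.7)·-3.0000) / (6.3) = -1.2540
Iteration 2:
  u = (-9 - (0.4)·0.9032 - (-2.9)·-1.2540) / (5.3) = -2.4524
  v = (-5 - (2)·0.1698 - (-2.2)·-1.2540) / (6.2) = -1.3062
  w = (-4 - (0.6)·0.1698 - (-1.7)·0.9032) / (6.3) = -0.4074
Iteration 3:
  u = (-9 - (0.4)·-1.3062 - (-2.9)·-0.4074) / (5.3) = -1.8224
  v = (-5 - (2)·-2.4524 - (-2.2)·-0.4074) / (6.2) = -0.1599
  w = (-4 - (0.6)·-2.4524 - (-1.7)·-1.3062) / (6.3) = -0.7538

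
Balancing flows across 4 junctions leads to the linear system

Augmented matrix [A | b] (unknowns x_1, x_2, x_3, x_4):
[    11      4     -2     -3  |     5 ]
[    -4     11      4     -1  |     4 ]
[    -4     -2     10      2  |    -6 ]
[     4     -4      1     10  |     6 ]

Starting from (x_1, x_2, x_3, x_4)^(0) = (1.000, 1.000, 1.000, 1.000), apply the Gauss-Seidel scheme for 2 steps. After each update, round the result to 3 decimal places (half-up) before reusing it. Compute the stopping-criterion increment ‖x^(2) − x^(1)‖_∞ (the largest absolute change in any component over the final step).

0.462

Iteration 1:
  x_1 = (5 - (4)·1.000 - (-2)·1.000 - (-3)·1.000) / (11) = 0.545
  x_2 = (4 - (-4)·0.545 - (4)·1.000 - (-1)·1.000) / (11) = 0.289
  x_3 = (-6 - (-4)·0.545 - (-2)·0.289 - (2)·1.000) / (10) = -0.524
  x_4 = (6 - (4)·0.545 - (-4)·0.289 - (1)·-0.524) / (10) = 0.550
Iteration 2:
  x_1 = (5 - (4)·0.289 - (-2)·-0.524 - (-3)·0.550) / (11) = 0.404
  x_2 = (4 - (-4)·0.404 - (4)·-0.524 - (-1)·0.550) / (11) = 0.751
  x_3 = (-6 - (-4)·0.404 - (-2)·0.751 - (2)·0.550) / (10) = -0.398
  x_4 = (6 - (4)·0.404 - (-4)·0.751 - (1)·-0.398) / (10) = 0.779
Change: (-0.141, 0.462, 0.126, 0.229) → max |·| = 0.462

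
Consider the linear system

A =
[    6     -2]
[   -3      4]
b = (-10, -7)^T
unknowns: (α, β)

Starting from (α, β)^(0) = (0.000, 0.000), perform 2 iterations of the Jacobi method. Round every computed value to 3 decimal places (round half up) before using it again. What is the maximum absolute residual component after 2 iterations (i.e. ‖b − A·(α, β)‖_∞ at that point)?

Iteration 1:
  α = (-10 - (-2)·0.000) / (6) = -1.667
  β = (-7 - (-3)·0.000) / (4) = -1.750
Iteration 2:
  α = (-10 - (-2)·-1.750) / (6) = -2.250
  β = (-7 - (-3)·-1.667) / (4) = -3.000
Residual b − A·x = (-2.500, -1.750); ∞-norm = 2.500

2.500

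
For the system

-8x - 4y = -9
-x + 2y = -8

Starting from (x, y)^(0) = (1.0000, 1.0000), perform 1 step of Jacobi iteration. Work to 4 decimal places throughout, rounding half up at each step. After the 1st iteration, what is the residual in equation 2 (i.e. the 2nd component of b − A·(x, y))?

Iteration 1:
  x = (-9 - (-4)·1.0000) / (-8) = 0.6250
  y = (-8 - (-1)·1.0000) / (2) = -3.5000
Residual b − A·x = (-18.0000, -0.3750)

-0.3750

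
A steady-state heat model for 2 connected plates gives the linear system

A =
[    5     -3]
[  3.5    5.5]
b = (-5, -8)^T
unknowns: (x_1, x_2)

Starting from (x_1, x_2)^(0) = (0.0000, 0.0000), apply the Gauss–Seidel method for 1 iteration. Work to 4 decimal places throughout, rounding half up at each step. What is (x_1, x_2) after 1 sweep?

(-1.0000, -0.8182)

Iteration 1:
  x_1 = (-5 - (-3)·0.0000) / (5) = -1.0000
  x_2 = (-8 - (3.5)·-1.0000) / (5.5) = -0.8182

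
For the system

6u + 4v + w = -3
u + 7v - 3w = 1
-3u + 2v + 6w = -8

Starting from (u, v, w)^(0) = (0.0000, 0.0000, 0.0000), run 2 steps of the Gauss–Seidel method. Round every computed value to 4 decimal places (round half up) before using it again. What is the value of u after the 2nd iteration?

-0.3671

Iteration 1:
  u = (-3 - (4)·0.0000 - (1)·0.0000) / (6) = -0.5000
  v = (1 - (1)·-0.5000 - (-3)·0.0000) / (7) = 0.2143
  w = (-8 - (-3)·-0.5000 - (2)·0.2143) / (6) = -1.6548
Iteration 2:
  u = (-3 - (4)·0.2143 - (1)·-1.6548) / (6) = -0.3671
  v = (1 - (1)·-0.3671 - (-3)·-1.6548) / (7) = -0.5139
  w = (-8 - (-3)·-0.3671 - (2)·-0.5139) / (6) = -1.3456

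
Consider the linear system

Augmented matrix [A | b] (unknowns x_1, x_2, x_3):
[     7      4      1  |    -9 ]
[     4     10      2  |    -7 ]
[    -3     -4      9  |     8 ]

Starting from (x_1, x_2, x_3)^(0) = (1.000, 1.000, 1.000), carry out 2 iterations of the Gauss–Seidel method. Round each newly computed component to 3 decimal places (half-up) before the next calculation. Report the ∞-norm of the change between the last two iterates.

0.746

Iteration 1:
  x_1 = (-9 - (4)·1.000 - (1)·1.000) / (7) = -2.000
  x_2 = (-7 - (4)·-2.000 - (2)·1.000) / (10) = -0.100
  x_3 = (8 - (-3)·-2.000 - (-4)·-0.100) / (9) = 0.178
Iteration 2:
  x_1 = (-9 - (4)·-0.100 - (1)·0.178) / (7) = -1.254
  x_2 = (-7 - (4)·-1.254 - (2)·0.178) / (10) = -0.234
  x_3 = (8 - (-3)·-1.254 - (-4)·-0.234) / (9) = 0.367
Change: (0.746, -0.134, 0.189) → max |·| = 0.746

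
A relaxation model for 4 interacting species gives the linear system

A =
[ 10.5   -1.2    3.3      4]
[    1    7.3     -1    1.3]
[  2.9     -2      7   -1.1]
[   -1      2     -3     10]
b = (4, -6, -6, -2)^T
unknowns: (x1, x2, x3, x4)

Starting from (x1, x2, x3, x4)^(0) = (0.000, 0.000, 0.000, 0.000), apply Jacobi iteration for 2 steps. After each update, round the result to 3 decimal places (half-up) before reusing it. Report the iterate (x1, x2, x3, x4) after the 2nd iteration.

(0.633, -0.956, -1.281, -0.255)

Iteration 1:
  x1 = (4 - (-1.2)·0.000 - (3.3)·0.000 - (4)·0.000) / (10.5) = 0.381
  x2 = (-6 - (1)·0.000 - (-1)·0.000 - (1.3)·0.000) / (7.3) = -0.822
  x3 = (-6 - (2.9)·0.000 - (-2)·0.000 - (-1.1)·0.000) / (7) = -0.857
  x4 = (-2 - (-1)·0.000 - (2)·0.000 - (-3)·0.000) / (10) = -0.200
Iteration 2:
  x1 = (4 - (-1.2)·-0.822 - (3.3)·-0.857 - (4)·-0.200) / (10.5) = 0.633
  x2 = (-6 - (1)·0.381 - (-1)·-0.857 - (1.3)·-0.200) / (7.3) = -0.956
  x3 = (-6 - (2.9)·0.381 - (-2)·-0.822 - (-1.1)·-0.200) / (7) = -1.281
  x4 = (-2 - (-1)·0.381 - (2)·-0.822 - (-3)·-0.857) / (10) = -0.255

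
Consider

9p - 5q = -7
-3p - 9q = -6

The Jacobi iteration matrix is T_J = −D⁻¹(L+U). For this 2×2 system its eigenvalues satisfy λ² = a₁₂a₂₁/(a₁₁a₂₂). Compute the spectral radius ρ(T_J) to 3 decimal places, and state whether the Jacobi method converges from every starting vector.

0.430

a₁₂a₂₁/(a₁₁a₂₂) = (-5)·(-3) / ((9)·(-9)) = -0.185185
ρ = √|-0.185185| = √0.185185 = 0.430
ρ < 1, so Jacobi converges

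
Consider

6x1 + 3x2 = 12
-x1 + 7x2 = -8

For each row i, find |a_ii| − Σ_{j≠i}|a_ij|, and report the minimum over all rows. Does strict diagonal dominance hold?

3

row 1: |6| − (3) = 3
row 2: |7| − (1) = 6
minimum over rows = 3 → strictly diagonally dominant (convergence guaranteed)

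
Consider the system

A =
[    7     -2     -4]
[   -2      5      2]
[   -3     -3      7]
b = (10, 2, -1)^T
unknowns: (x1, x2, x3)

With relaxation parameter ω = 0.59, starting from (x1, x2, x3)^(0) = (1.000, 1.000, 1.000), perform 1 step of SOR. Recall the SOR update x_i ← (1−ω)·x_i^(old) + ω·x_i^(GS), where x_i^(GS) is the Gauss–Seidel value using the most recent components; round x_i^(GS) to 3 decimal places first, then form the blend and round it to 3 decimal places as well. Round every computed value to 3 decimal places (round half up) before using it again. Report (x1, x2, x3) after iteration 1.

(1.759, 0.825, 0.979)

Iteration 1:
  x1: GS value = (10 - (-2)·1.000 - (-4)·1.000) / (7) = 2.286;  x1 ← (1−ω)·1.000 + ω·2.286 = 1.759
  x2: GS value = (2 - (-2)·1.759 - (2)·1.000) / (5) = 0.704;  x2 ← (1−ω)·1.000 + ω·0.704 = 0.825
  x3: GS value = (-1 - (-3)·1.759 - (-3)·0.825) / (7) = 0.965;  x3 ← (1−ω)·1.000 + ω·0.965 = 0.979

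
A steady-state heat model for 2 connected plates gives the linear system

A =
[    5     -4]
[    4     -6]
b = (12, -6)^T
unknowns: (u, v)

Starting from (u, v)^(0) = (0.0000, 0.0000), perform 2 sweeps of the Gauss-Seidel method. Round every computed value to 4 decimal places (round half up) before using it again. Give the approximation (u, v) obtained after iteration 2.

Iteration 1:
  u = (12 - (-4)·0.0000) / (5) = 2.4000
  v = (-6 - (4)·2.4000) / (-6) = 2.6000
Iteration 2:
  u = (12 - (-4)·2.6000) / (5) = 4.4800
  v = (-6 - (4)·4.4800) / (-6) = 3.9867

(4.4800, 3.9867)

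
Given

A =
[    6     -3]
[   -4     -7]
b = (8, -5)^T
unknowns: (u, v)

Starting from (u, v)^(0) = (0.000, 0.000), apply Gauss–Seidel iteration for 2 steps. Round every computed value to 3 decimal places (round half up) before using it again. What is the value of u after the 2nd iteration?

Iteration 1:
  u = (8 - (-3)·0.000) / (6) = 1.333
  v = (-5 - (-4)·1.333) / (-7) = -0.047
Iteration 2:
  u = (8 - (-3)·-0.047) / (6) = 1.310
  v = (-5 - (-4)·1.310) / (-7) = -0.034

1.310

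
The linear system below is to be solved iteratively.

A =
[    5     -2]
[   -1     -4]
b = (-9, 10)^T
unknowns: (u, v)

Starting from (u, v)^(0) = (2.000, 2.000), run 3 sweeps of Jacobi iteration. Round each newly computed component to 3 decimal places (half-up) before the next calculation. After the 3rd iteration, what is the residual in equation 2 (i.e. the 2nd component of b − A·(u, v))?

Iteration 1:
  u = (-9 - (-2)·2.000) / (5) = -1.000
  v = (10 - (-1)·2.000) / (-4) = -3.000
Iteration 2:
  u = (-9 - (-2)·-3.000) / (5) = -3.000
  v = (10 - (-1)·-1.000) / (-4) = -2.250
Iteration 3:
  u = (-9 - (-2)·-2.250) / (5) = -2.700
  v = (10 - (-1)·-3.000) / (-4) = -1.750
Residual b − A·x = (1.000, 0.300)

0.300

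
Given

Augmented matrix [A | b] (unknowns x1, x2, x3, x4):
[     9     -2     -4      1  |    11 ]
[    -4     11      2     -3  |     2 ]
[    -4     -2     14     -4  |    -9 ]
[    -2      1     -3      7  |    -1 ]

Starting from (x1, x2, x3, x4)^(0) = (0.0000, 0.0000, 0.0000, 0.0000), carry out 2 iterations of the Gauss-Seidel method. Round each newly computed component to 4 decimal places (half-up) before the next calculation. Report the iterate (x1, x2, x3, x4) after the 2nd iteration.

Iteration 1:
  x1 = (11 - (-2)·0.0000 - (-4)·0.0000 - (1)·0.0000) / (9) = 1.2222
  x2 = (2 - (-4)·1.2222 - (2)·0.0000 - (-3)·0.0000) / (11) = 0.6263
  x3 = (-9 - (-4)·1.2222 - (-2)·0.6263 - (-4)·0.0000) / (14) = -0.2042
  x4 = (-1 - (-2)·1.2222 - (1)·0.6263 - (-3)·-0.2042) / (7) = 0.0294
Iteration 2:
  x1 = (11 - (-2)·0.6263 - (-4)·-0.2042 - (1)·0.0294) / (9) = 1.2674
  x2 = (2 - (-4)·1.2674 - (2)·-0.2042 - (-3)·0.0294) / (11) = 0.6878
  x3 = (-9 - (-4)·1.2674 - (-2)·0.6878 - (-4)·0.0294) / (14) = -0.1741
  x4 = (-1 - (-2)·1.2674 - (1)·0.6878 - (-3)·-0.1741) / (7) = 0.0464

(1.2674, 0.6878, -0.1741, 0.0464)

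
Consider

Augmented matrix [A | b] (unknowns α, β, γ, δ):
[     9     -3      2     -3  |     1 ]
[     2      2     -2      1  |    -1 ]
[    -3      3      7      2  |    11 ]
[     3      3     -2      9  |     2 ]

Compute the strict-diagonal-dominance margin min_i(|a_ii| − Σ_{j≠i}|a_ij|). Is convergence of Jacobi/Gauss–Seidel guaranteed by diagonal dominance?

row 1: |9| − (3+2+3) = 1
row 2: |2| − (2+2+1) = -3
row 3: |7| − (3+3+2) = -1
row 4: |9| − (3+3+2) = 1
minimum over rows = -3 → not strictly diagonally dominant

-3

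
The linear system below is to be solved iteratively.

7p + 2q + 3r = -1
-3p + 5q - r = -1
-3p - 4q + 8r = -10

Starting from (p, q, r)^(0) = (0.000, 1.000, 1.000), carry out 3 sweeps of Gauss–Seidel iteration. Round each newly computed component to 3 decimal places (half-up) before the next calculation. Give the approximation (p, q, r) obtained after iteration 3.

(0.313, -0.212, -1.239)

Iteration 1:
  p = (-1 - (2)·1.000 - (3)·1.000) / (7) = -0.857
  q = (-1 - (-3)·-0.857 - (-1)·1.000) / (5) = -0.514
  r = (-10 - (-3)·-0.857 - (-4)·-0.514) / (8) = -1.828
Iteration 2:
  p = (-1 - (2)·-0.514 - (3)·-1.828) / (7) = 0.787
  q = (-1 - (-3)·0.787 - (-1)·-1.828) / (5) = -0.093
  r = (-10 - (-3)·0.787 - (-4)·-0.093) / (8) = -1.001
Iteration 3:
  p = (-1 - (2)·-0.093 - (3)·-1.001) / (7) = 0.313
  q = (-1 - (-3)·0.313 - (-1)·-1.001) / (5) = -0.212
  r = (-10 - (-3)·0.313 - (-4)·-0.212) / (8) = -1.239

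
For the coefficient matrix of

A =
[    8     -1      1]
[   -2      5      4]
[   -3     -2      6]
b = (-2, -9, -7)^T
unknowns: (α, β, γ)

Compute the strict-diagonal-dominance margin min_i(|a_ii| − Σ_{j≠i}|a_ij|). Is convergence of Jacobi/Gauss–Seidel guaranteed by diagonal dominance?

row 1: |8| − (1+1) = 6
row 2: |5| − (2+4) = -1
row 3: |6| − (3+2) = 1
minimum over rows = -1 → not strictly diagonally dominant

-1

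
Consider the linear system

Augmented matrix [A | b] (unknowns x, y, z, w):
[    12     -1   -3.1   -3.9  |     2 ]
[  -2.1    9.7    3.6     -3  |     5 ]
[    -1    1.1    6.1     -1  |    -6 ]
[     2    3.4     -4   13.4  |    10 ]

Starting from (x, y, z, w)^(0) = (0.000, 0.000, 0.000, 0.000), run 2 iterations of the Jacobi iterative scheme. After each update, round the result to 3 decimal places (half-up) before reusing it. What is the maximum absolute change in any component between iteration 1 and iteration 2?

Iteration 1:
  x = (2 - (-1)·0.000 - (-3.1)·0.000 - (-3.9)·0.000) / (12) = 0.167
  y = (5 - (-2.1)·0.000 - (3.6)·0.000 - (-3)·0.000) / (9.7) = 0.515
  z = (-6 - (-1)·0.000 - (1.1)·0.000 - (-1)·0.000) / (6.1) = -0.984
  w = (10 - (2)·0.000 - (3.4)·0.000 - (-4)·0.000) / (13.4) = 0.746
Iteration 2:
  x = (2 - (-1)·0.515 - (-3.1)·-0.984 - (-3.9)·0.746) / (12) = 0.198
  y = (5 - (-2.1)·0.167 - (3.6)·-0.984 - (-3)·0.746) / (9.7) = 1.148
  z = (-6 - (-1)·0.167 - (1.1)·0.515 - (-1)·0.746) / (6.1) = -0.927
  w = (10 - (2)·0.167 - (3.4)·0.515 - (-4)·-0.984) / (13.4) = 0.297
Change: (0.031, 0.633, 0.057, -0.449) → max |·| = 0.633

0.633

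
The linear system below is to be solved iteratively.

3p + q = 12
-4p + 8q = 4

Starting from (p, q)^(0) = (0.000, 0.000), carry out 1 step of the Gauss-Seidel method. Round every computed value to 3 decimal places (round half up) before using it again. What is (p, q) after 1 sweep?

Iteration 1:
  p = (12 - (1)·0.000) / (3) = 4.000
  q = (4 - (-4)·4.000) / (8) = 2.500

(4.000, 2.500)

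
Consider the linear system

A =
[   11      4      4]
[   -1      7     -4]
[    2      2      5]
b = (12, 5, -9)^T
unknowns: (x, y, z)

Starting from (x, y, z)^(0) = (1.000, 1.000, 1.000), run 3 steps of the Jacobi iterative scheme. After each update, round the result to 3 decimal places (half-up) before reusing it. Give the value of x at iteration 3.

2.268

Iteration 1:
  x = (12 - (4)·1.000 - (4)·1.000) / (11) = 0.364
  y = (5 - (-1)·1.000 - (-4)·1.000) / (7) = 1.429
  z = (-9 - (2)·1.000 - (2)·1.000) / (5) = -2.600
Iteration 2:
  x = (12 - (4)·1.429 - (4)·-2.600) / (11) = 1.517
  y = (5 - (-1)·0.364 - (-4)·-2.600) / (7) = -0.719
  z = (-9 - (2)·0.364 - (2)·1.429) / (5) = -2.517
Iteration 3:
  x = (12 - (4)·-0.719 - (4)·-2.517) / (11) = 2.268
  y = (5 - (-1)·1.517 - (-4)·-2.517) / (7) = -0.507
  z = (-9 - (2)·1.517 - (2)·-0.719) / (5) = -2.119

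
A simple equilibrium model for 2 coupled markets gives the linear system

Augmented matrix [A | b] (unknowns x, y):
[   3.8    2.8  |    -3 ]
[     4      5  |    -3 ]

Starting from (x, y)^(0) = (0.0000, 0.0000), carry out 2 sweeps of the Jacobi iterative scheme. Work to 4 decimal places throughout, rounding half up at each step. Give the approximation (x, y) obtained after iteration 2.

(-0.3474, 0.0316)

Iteration 1:
  x = (-3 - (2.8)·0.0000) / (3.8) = -0.7895
  y = (-3 - (4)·0.0000) / (5) = -0.6000
Iteration 2:
  x = (-3 - (2.8)·-0.6000) / (3.8) = -0.3474
  y = (-3 - (4)·-0.7895) / (5) = 0.0316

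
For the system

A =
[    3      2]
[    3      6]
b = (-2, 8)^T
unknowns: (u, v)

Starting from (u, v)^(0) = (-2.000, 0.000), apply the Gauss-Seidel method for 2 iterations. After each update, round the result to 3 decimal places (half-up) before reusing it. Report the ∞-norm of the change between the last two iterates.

Iteration 1:
  u = (-2 - (2)·0.000) / (3) = -0.667
  v = (8 - (3)·-0.667) / (6) = 1.667
Iteration 2:
  u = (-2 - (2)·1.667) / (3) = -1.778
  v = (8 - (3)·-1.778) / (6) = 2.222
Change: (-1.111, 0.555) → max |·| = 1.111

1.111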